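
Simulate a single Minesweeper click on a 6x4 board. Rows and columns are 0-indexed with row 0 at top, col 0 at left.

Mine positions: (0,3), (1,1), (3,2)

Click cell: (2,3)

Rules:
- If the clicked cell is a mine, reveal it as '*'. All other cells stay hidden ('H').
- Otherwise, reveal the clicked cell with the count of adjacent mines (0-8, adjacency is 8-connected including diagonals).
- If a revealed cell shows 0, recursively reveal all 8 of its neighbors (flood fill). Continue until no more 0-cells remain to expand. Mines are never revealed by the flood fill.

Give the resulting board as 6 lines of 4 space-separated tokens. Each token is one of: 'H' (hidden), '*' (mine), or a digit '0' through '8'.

H H H H
H H H H
H H H 1
H H H H
H H H H
H H H H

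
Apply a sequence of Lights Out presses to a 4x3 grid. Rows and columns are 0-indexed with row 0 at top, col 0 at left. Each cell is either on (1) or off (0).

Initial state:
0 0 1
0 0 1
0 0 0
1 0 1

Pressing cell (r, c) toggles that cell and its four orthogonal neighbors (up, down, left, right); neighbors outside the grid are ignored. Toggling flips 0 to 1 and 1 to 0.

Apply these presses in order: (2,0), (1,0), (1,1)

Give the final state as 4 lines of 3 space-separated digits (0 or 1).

After press 1 at (2,0):
0 0 1
1 0 1
1 1 0
0 0 1

After press 2 at (1,0):
1 0 1
0 1 1
0 1 0
0 0 1

After press 3 at (1,1):
1 1 1
1 0 0
0 0 0
0 0 1

Answer: 1 1 1
1 0 0
0 0 0
0 0 1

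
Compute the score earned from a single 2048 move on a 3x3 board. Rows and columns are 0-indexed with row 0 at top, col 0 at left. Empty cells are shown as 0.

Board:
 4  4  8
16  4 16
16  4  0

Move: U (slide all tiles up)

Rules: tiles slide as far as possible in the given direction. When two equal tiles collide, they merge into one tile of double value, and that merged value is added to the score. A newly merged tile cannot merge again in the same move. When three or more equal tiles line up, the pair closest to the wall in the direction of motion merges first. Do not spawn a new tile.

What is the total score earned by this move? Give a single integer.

Answer: 40

Derivation:
Slide up:
col 0: [4, 16, 16] -> [4, 32, 0]  score +32 (running 32)
col 1: [4, 4, 4] -> [8, 4, 0]  score +8 (running 40)
col 2: [8, 16, 0] -> [8, 16, 0]  score +0 (running 40)
Board after move:
 4  8  8
32  4 16
 0  0  0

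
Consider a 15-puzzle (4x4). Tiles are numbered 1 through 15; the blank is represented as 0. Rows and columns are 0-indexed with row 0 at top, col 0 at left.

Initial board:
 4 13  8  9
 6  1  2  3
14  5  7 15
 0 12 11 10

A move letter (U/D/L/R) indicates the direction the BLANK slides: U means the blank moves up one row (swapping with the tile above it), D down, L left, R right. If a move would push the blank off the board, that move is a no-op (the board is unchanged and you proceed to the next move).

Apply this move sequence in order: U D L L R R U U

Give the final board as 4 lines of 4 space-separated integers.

After move 1 (U):
 4 13  8  9
 6  1  2  3
 0  5  7 15
14 12 11 10

After move 2 (D):
 4 13  8  9
 6  1  2  3
14  5  7 15
 0 12 11 10

After move 3 (L):
 4 13  8  9
 6  1  2  3
14  5  7 15
 0 12 11 10

After move 4 (L):
 4 13  8  9
 6  1  2  3
14  5  7 15
 0 12 11 10

After move 5 (R):
 4 13  8  9
 6  1  2  3
14  5  7 15
12  0 11 10

After move 6 (R):
 4 13  8  9
 6  1  2  3
14  5  7 15
12 11  0 10

After move 7 (U):
 4 13  8  9
 6  1  2  3
14  5  0 15
12 11  7 10

After move 8 (U):
 4 13  8  9
 6  1  0  3
14  5  2 15
12 11  7 10

Answer:  4 13  8  9
 6  1  0  3
14  5  2 15
12 11  7 10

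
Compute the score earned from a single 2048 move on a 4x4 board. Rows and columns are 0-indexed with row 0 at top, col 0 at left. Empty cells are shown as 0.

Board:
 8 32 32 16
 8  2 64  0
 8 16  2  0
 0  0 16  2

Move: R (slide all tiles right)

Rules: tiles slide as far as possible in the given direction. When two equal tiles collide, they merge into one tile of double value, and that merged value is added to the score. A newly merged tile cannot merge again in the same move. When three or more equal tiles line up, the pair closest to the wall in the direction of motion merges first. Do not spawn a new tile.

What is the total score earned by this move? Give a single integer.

Answer: 64

Derivation:
Slide right:
row 0: [8, 32, 32, 16] -> [0, 8, 64, 16]  score +64 (running 64)
row 1: [8, 2, 64, 0] -> [0, 8, 2, 64]  score +0 (running 64)
row 2: [8, 16, 2, 0] -> [0, 8, 16, 2]  score +0 (running 64)
row 3: [0, 0, 16, 2] -> [0, 0, 16, 2]  score +0 (running 64)
Board after move:
 0  8 64 16
 0  8  2 64
 0  8 16  2
 0  0 16  2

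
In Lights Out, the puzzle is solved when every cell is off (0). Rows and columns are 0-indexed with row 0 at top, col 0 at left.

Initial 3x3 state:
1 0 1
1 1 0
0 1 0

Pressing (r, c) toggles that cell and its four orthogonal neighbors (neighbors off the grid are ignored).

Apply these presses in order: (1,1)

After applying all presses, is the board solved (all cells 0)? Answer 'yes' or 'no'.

Answer: no

Derivation:
After press 1 at (1,1):
1 1 1
0 0 1
0 0 0

Lights still on: 4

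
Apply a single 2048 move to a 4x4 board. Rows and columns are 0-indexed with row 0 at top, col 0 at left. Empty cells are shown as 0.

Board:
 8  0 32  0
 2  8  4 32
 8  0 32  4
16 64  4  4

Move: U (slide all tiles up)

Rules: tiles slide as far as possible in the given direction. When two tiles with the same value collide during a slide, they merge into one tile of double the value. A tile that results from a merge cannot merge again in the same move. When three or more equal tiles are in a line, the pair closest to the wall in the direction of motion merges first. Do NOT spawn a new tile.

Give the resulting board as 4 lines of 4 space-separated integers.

Answer:  8  8 32 32
 2 64  4  8
 8  0 32  0
16  0  4  0

Derivation:
Slide up:
col 0: [8, 2, 8, 16] -> [8, 2, 8, 16]
col 1: [0, 8, 0, 64] -> [8, 64, 0, 0]
col 2: [32, 4, 32, 4] -> [32, 4, 32, 4]
col 3: [0, 32, 4, 4] -> [32, 8, 0, 0]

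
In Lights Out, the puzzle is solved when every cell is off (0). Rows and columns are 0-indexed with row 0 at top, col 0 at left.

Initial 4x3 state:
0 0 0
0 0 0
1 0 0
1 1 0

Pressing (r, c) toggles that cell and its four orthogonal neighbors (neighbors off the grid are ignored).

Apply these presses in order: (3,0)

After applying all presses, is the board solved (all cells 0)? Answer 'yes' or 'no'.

Answer: yes

Derivation:
After press 1 at (3,0):
0 0 0
0 0 0
0 0 0
0 0 0

Lights still on: 0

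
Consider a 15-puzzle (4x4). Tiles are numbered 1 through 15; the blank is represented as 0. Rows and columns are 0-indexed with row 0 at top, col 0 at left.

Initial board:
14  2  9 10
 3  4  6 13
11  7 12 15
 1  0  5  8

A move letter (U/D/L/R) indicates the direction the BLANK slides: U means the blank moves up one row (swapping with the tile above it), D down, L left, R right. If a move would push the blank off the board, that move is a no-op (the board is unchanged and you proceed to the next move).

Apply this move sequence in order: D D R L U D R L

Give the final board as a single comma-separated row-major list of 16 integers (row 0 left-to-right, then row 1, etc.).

Answer: 14, 2, 9, 10, 3, 4, 6, 13, 11, 7, 12, 15, 1, 0, 5, 8

Derivation:
After move 1 (D):
14  2  9 10
 3  4  6 13
11  7 12 15
 1  0  5  8

After move 2 (D):
14  2  9 10
 3  4  6 13
11  7 12 15
 1  0  5  8

After move 3 (R):
14  2  9 10
 3  4  6 13
11  7 12 15
 1  5  0  8

After move 4 (L):
14  2  9 10
 3  4  6 13
11  7 12 15
 1  0  5  8

After move 5 (U):
14  2  9 10
 3  4  6 13
11  0 12 15
 1  7  5  8

After move 6 (D):
14  2  9 10
 3  4  6 13
11  7 12 15
 1  0  5  8

After move 7 (R):
14  2  9 10
 3  4  6 13
11  7 12 15
 1  5  0  8

After move 8 (L):
14  2  9 10
 3  4  6 13
11  7 12 15
 1  0  5  8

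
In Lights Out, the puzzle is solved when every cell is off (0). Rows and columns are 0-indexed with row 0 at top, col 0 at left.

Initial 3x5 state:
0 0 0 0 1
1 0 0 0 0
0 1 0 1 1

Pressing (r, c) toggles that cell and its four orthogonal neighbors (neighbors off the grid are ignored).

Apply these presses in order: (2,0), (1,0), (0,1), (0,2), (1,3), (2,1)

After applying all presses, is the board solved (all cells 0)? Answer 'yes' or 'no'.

Answer: no

Derivation:
After press 1 at (2,0):
0 0 0 0 1
0 0 0 0 0
1 0 0 1 1

After press 2 at (1,0):
1 0 0 0 1
1 1 0 0 0
0 0 0 1 1

After press 3 at (0,1):
0 1 1 0 1
1 0 0 0 0
0 0 0 1 1

After press 4 at (0,2):
0 0 0 1 1
1 0 1 0 0
0 0 0 1 1

After press 5 at (1,3):
0 0 0 0 1
1 0 0 1 1
0 0 0 0 1

After press 6 at (2,1):
0 0 0 0 1
1 1 0 1 1
1 1 1 0 1

Lights still on: 9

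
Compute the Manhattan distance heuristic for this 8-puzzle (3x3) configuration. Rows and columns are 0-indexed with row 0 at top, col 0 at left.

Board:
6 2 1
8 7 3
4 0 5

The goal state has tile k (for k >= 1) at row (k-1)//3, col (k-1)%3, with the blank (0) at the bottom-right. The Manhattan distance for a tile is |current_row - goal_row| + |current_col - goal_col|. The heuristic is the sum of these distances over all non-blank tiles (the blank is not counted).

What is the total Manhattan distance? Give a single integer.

Tile 6: (0,0)->(1,2) = 3
Tile 2: (0,1)->(0,1) = 0
Tile 1: (0,2)->(0,0) = 2
Tile 8: (1,0)->(2,1) = 2
Tile 7: (1,1)->(2,0) = 2
Tile 3: (1,2)->(0,2) = 1
Tile 4: (2,0)->(1,0) = 1
Tile 5: (2,2)->(1,1) = 2
Sum: 3 + 0 + 2 + 2 + 2 + 1 + 1 + 2 = 13

Answer: 13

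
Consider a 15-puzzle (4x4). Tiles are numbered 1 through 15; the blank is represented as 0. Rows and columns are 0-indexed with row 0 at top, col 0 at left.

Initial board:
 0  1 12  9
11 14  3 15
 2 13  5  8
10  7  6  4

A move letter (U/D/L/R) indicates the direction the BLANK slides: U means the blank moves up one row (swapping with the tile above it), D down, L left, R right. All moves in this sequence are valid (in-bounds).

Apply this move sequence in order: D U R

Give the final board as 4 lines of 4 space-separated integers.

Answer:  1  0 12  9
11 14  3 15
 2 13  5  8
10  7  6  4

Derivation:
After move 1 (D):
11  1 12  9
 0 14  3 15
 2 13  5  8
10  7  6  4

After move 2 (U):
 0  1 12  9
11 14  3 15
 2 13  5  8
10  7  6  4

After move 3 (R):
 1  0 12  9
11 14  3 15
 2 13  5  8
10  7  6  4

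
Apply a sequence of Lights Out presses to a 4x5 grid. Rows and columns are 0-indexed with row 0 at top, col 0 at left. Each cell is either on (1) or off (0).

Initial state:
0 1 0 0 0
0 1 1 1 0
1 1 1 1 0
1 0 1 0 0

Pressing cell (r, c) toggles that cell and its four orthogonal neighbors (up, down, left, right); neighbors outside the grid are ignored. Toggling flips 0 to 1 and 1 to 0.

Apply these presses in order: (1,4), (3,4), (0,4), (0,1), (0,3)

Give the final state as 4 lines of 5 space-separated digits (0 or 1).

After press 1 at (1,4):
0 1 0 0 1
0 1 1 0 1
1 1 1 1 1
1 0 1 0 0

After press 2 at (3,4):
0 1 0 0 1
0 1 1 0 1
1 1 1 1 0
1 0 1 1 1

After press 3 at (0,4):
0 1 0 1 0
0 1 1 0 0
1 1 1 1 0
1 0 1 1 1

After press 4 at (0,1):
1 0 1 1 0
0 0 1 0 0
1 1 1 1 0
1 0 1 1 1

After press 5 at (0,3):
1 0 0 0 1
0 0 1 1 0
1 1 1 1 0
1 0 1 1 1

Answer: 1 0 0 0 1
0 0 1 1 0
1 1 1 1 0
1 0 1 1 1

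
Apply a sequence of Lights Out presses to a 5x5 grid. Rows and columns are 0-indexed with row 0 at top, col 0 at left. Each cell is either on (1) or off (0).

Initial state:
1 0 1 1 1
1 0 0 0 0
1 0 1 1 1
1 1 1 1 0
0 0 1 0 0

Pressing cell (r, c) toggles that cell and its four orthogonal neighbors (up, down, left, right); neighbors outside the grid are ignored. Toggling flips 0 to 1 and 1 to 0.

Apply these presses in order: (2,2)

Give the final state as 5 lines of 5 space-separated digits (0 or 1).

Answer: 1 0 1 1 1
1 0 1 0 0
1 1 0 0 1
1 1 0 1 0
0 0 1 0 0

Derivation:
After press 1 at (2,2):
1 0 1 1 1
1 0 1 0 0
1 1 0 0 1
1 1 0 1 0
0 0 1 0 0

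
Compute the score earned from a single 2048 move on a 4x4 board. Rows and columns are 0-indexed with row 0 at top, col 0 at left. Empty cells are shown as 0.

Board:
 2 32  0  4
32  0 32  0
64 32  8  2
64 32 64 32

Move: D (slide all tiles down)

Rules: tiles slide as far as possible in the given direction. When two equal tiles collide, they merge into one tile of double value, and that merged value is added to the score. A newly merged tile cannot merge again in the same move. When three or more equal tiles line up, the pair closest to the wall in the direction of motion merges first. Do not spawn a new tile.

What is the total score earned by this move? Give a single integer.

Answer: 192

Derivation:
Slide down:
col 0: [2, 32, 64, 64] -> [0, 2, 32, 128]  score +128 (running 128)
col 1: [32, 0, 32, 32] -> [0, 0, 32, 64]  score +64 (running 192)
col 2: [0, 32, 8, 64] -> [0, 32, 8, 64]  score +0 (running 192)
col 3: [4, 0, 2, 32] -> [0, 4, 2, 32]  score +0 (running 192)
Board after move:
  0   0   0   0
  2   0  32   4
 32  32   8   2
128  64  64  32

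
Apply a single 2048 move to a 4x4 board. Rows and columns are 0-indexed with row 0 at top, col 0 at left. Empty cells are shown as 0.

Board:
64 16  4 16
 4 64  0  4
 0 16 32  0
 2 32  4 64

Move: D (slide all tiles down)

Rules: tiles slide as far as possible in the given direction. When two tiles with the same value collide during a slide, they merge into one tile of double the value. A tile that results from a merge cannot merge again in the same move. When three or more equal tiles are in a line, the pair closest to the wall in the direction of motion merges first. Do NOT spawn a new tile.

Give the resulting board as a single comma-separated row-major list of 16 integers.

Answer: 0, 16, 0, 0, 64, 64, 4, 16, 4, 16, 32, 4, 2, 32, 4, 64

Derivation:
Slide down:
col 0: [64, 4, 0, 2] -> [0, 64, 4, 2]
col 1: [16, 64, 16, 32] -> [16, 64, 16, 32]
col 2: [4, 0, 32, 4] -> [0, 4, 32, 4]
col 3: [16, 4, 0, 64] -> [0, 16, 4, 64]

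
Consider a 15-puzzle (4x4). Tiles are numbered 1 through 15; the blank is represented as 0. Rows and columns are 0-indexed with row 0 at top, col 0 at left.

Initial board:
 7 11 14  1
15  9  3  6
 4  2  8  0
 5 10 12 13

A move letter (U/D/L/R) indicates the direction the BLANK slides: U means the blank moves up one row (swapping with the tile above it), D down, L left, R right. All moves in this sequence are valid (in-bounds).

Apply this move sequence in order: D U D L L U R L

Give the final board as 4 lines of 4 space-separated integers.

After move 1 (D):
 7 11 14  1
15  9  3  6
 4  2  8 13
 5 10 12  0

After move 2 (U):
 7 11 14  1
15  9  3  6
 4  2  8  0
 5 10 12 13

After move 3 (D):
 7 11 14  1
15  9  3  6
 4  2  8 13
 5 10 12  0

After move 4 (L):
 7 11 14  1
15  9  3  6
 4  2  8 13
 5 10  0 12

After move 5 (L):
 7 11 14  1
15  9  3  6
 4  2  8 13
 5  0 10 12

After move 6 (U):
 7 11 14  1
15  9  3  6
 4  0  8 13
 5  2 10 12

After move 7 (R):
 7 11 14  1
15  9  3  6
 4  8  0 13
 5  2 10 12

After move 8 (L):
 7 11 14  1
15  9  3  6
 4  0  8 13
 5  2 10 12

Answer:  7 11 14  1
15  9  3  6
 4  0  8 13
 5  2 10 12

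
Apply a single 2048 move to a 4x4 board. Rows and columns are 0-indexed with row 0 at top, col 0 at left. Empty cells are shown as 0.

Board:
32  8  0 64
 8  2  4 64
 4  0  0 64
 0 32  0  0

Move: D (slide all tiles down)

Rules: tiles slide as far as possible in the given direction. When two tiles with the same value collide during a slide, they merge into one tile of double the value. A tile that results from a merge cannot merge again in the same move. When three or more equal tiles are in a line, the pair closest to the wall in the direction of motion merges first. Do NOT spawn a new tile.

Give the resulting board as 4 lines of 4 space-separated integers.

Slide down:
col 0: [32, 8, 4, 0] -> [0, 32, 8, 4]
col 1: [8, 2, 0, 32] -> [0, 8, 2, 32]
col 2: [0, 4, 0, 0] -> [0, 0, 0, 4]
col 3: [64, 64, 64, 0] -> [0, 0, 64, 128]

Answer:   0   0   0   0
 32   8   0   0
  8   2   0  64
  4  32   4 128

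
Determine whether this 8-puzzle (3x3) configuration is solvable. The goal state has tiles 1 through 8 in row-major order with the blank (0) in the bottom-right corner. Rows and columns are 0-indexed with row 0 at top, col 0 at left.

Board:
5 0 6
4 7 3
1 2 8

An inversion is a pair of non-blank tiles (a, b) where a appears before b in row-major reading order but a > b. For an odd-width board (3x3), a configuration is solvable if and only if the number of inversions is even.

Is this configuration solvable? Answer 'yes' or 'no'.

Answer: yes

Derivation:
Inversions (pairs i<j in row-major order where tile[i] > tile[j] > 0): 16
16 is even, so the puzzle is solvable.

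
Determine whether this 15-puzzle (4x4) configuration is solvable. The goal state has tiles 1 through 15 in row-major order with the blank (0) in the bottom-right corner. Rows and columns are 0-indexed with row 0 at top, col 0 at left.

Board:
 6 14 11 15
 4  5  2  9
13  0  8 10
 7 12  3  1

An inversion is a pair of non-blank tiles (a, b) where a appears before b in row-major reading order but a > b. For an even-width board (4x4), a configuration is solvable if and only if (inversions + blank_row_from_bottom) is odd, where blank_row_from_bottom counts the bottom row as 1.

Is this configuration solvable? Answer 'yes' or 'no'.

Answer: yes

Derivation:
Inversions: 65
Blank is in row 2 (0-indexed from top), which is row 2 counting from the bottom (bottom = 1).
65 + 2 = 67, which is odd, so the puzzle is solvable.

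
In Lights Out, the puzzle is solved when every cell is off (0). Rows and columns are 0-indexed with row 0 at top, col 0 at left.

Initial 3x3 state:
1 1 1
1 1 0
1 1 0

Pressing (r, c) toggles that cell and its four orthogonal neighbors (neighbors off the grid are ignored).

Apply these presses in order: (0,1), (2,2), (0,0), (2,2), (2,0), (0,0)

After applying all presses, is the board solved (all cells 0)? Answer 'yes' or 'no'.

After press 1 at (0,1):
0 0 0
1 0 0
1 1 0

After press 2 at (2,2):
0 0 0
1 0 1
1 0 1

After press 3 at (0,0):
1 1 0
0 0 1
1 0 1

After press 4 at (2,2):
1 1 0
0 0 0
1 1 0

After press 5 at (2,0):
1 1 0
1 0 0
0 0 0

After press 6 at (0,0):
0 0 0
0 0 0
0 0 0

Lights still on: 0

Answer: yes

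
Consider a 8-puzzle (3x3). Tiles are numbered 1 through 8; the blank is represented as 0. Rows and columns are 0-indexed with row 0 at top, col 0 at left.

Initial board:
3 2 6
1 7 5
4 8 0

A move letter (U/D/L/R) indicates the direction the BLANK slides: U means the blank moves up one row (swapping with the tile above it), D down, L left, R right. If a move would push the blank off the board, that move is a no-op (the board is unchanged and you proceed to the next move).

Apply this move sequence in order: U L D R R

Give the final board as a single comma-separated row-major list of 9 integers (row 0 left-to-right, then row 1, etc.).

Answer: 3, 2, 6, 1, 8, 7, 4, 5, 0

Derivation:
After move 1 (U):
3 2 6
1 7 0
4 8 5

After move 2 (L):
3 2 6
1 0 7
4 8 5

After move 3 (D):
3 2 6
1 8 7
4 0 5

After move 4 (R):
3 2 6
1 8 7
4 5 0

After move 5 (R):
3 2 6
1 8 7
4 5 0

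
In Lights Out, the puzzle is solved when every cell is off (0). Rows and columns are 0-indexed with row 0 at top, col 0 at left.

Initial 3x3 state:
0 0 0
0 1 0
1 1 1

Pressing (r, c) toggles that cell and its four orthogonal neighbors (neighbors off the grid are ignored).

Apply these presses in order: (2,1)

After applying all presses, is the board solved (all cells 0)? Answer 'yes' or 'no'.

After press 1 at (2,1):
0 0 0
0 0 0
0 0 0

Lights still on: 0

Answer: yes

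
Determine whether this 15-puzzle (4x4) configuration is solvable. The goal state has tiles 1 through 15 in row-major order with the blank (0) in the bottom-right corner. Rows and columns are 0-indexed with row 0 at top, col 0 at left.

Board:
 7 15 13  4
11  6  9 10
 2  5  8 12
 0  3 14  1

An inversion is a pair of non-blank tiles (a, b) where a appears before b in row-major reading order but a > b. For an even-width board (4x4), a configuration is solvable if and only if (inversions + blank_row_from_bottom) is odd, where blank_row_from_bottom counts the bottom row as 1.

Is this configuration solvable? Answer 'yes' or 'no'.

Inversions: 64
Blank is in row 3 (0-indexed from top), which is row 1 counting from the bottom (bottom = 1).
64 + 1 = 65, which is odd, so the puzzle is solvable.

Answer: yes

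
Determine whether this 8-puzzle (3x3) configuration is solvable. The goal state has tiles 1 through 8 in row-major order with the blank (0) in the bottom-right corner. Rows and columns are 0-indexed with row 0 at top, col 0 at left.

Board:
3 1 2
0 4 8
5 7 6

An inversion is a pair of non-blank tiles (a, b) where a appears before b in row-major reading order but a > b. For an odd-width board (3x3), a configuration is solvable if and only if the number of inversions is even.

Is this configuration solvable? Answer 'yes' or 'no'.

Inversions (pairs i<j in row-major order where tile[i] > tile[j] > 0): 6
6 is even, so the puzzle is solvable.

Answer: yes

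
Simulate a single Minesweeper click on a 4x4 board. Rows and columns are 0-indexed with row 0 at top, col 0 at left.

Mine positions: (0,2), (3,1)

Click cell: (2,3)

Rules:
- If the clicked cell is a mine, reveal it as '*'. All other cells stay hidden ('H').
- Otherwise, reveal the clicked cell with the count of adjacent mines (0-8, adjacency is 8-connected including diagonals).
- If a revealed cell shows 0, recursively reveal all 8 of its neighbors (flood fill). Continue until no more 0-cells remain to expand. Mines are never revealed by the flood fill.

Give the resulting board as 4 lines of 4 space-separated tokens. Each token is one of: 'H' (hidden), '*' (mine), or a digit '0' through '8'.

H H H H
H H 1 1
H H 1 0
H H 1 0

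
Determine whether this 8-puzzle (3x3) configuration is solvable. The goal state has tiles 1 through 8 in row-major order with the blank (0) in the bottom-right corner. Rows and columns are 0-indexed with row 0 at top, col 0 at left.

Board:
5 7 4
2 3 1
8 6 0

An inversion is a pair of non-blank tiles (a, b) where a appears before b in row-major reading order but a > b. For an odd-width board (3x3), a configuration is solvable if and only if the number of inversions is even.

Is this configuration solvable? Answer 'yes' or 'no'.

Inversions (pairs i<j in row-major order where tile[i] > tile[j] > 0): 15
15 is odd, so the puzzle is not solvable.

Answer: no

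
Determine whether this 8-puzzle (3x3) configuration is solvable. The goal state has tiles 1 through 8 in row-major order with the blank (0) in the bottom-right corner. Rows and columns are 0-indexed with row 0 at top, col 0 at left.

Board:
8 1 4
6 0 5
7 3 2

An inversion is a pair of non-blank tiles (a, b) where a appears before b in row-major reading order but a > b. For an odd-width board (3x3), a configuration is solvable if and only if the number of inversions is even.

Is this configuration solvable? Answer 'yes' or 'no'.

Inversions (pairs i<j in row-major order where tile[i] > tile[j] > 0): 17
17 is odd, so the puzzle is not solvable.

Answer: no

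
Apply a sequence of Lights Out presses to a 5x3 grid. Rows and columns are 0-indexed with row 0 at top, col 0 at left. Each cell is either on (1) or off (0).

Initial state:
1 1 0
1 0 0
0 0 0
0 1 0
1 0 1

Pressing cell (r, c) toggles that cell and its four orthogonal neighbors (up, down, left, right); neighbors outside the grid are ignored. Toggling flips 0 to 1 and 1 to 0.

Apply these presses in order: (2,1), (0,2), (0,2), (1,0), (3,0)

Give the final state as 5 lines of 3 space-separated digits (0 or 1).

After press 1 at (2,1):
1 1 0
1 1 0
1 1 1
0 0 0
1 0 1

After press 2 at (0,2):
1 0 1
1 1 1
1 1 1
0 0 0
1 0 1

After press 3 at (0,2):
1 1 0
1 1 0
1 1 1
0 0 0
1 0 1

After press 4 at (1,0):
0 1 0
0 0 0
0 1 1
0 0 0
1 0 1

After press 5 at (3,0):
0 1 0
0 0 0
1 1 1
1 1 0
0 0 1

Answer: 0 1 0
0 0 0
1 1 1
1 1 0
0 0 1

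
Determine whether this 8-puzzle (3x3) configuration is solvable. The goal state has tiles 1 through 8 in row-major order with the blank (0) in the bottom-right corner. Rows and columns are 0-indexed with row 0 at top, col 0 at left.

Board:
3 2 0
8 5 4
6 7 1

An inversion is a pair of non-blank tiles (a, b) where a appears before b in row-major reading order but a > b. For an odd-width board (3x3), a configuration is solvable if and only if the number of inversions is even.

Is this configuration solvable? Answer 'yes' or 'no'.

Answer: no

Derivation:
Inversions (pairs i<j in row-major order where tile[i] > tile[j] > 0): 13
13 is odd, so the puzzle is not solvable.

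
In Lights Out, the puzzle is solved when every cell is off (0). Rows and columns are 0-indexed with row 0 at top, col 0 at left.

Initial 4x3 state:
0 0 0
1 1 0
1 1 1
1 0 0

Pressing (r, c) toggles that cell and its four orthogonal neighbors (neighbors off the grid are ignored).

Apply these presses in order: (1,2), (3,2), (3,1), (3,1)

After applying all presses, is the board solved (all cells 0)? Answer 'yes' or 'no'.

Answer: no

Derivation:
After press 1 at (1,2):
0 0 1
1 0 1
1 1 0
1 0 0

After press 2 at (3,2):
0 0 1
1 0 1
1 1 1
1 1 1

After press 3 at (3,1):
0 0 1
1 0 1
1 0 1
0 0 0

After press 4 at (3,1):
0 0 1
1 0 1
1 1 1
1 1 1

Lights still on: 9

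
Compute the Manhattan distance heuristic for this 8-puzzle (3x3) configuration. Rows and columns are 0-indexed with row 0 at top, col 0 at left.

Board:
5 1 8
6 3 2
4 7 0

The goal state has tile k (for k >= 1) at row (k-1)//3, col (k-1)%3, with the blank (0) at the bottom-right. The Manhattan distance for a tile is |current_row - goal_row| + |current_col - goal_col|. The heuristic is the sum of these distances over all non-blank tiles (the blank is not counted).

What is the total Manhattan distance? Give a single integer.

Answer: 14

Derivation:
Tile 5: (0,0)->(1,1) = 2
Tile 1: (0,1)->(0,0) = 1
Tile 8: (0,2)->(2,1) = 3
Tile 6: (1,0)->(1,2) = 2
Tile 3: (1,1)->(0,2) = 2
Tile 2: (1,2)->(0,1) = 2
Tile 4: (2,0)->(1,0) = 1
Tile 7: (2,1)->(2,0) = 1
Sum: 2 + 1 + 3 + 2 + 2 + 2 + 1 + 1 = 14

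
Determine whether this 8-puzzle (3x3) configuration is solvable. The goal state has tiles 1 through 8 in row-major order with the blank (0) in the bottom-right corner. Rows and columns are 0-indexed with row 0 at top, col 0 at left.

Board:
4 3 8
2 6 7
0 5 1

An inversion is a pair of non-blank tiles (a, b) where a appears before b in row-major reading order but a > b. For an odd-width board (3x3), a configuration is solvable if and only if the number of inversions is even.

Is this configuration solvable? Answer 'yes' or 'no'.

Answer: yes

Derivation:
Inversions (pairs i<j in row-major order where tile[i] > tile[j] > 0): 16
16 is even, so the puzzle is solvable.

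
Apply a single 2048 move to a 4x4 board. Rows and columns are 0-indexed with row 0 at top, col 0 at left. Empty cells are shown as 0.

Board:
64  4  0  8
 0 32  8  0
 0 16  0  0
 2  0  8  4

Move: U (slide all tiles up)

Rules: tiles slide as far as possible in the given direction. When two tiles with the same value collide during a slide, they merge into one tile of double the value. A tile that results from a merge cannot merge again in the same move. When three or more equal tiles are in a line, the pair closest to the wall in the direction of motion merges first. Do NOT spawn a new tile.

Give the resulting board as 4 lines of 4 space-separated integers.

Slide up:
col 0: [64, 0, 0, 2] -> [64, 2, 0, 0]
col 1: [4, 32, 16, 0] -> [4, 32, 16, 0]
col 2: [0, 8, 0, 8] -> [16, 0, 0, 0]
col 3: [8, 0, 0, 4] -> [8, 4, 0, 0]

Answer: 64  4 16  8
 2 32  0  4
 0 16  0  0
 0  0  0  0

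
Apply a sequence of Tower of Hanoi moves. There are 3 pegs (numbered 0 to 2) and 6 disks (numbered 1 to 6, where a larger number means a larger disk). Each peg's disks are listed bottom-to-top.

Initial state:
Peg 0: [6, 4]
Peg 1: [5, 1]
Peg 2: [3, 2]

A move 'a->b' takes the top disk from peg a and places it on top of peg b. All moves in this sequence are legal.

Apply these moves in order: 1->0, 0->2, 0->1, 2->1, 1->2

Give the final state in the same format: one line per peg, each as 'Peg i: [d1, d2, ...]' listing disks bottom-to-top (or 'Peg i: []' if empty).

After move 1 (1->0):
Peg 0: [6, 4, 1]
Peg 1: [5]
Peg 2: [3, 2]

After move 2 (0->2):
Peg 0: [6, 4]
Peg 1: [5]
Peg 2: [3, 2, 1]

After move 3 (0->1):
Peg 0: [6]
Peg 1: [5, 4]
Peg 2: [3, 2, 1]

After move 4 (2->1):
Peg 0: [6]
Peg 1: [5, 4, 1]
Peg 2: [3, 2]

After move 5 (1->2):
Peg 0: [6]
Peg 1: [5, 4]
Peg 2: [3, 2, 1]

Answer: Peg 0: [6]
Peg 1: [5, 4]
Peg 2: [3, 2, 1]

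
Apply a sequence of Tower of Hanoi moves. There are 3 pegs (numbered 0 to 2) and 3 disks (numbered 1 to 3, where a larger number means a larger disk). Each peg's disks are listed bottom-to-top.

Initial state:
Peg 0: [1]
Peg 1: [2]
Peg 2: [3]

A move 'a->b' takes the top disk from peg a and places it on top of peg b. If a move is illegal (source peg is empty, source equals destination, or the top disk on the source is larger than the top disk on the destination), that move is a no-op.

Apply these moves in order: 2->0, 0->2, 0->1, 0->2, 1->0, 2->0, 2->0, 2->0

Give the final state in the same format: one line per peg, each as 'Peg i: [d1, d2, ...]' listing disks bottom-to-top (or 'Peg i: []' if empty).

Answer: Peg 0: [2, 1]
Peg 1: []
Peg 2: [3]

Derivation:
After move 1 (2->0):
Peg 0: [1]
Peg 1: [2]
Peg 2: [3]

After move 2 (0->2):
Peg 0: []
Peg 1: [2]
Peg 2: [3, 1]

After move 3 (0->1):
Peg 0: []
Peg 1: [2]
Peg 2: [3, 1]

After move 4 (0->2):
Peg 0: []
Peg 1: [2]
Peg 2: [3, 1]

After move 5 (1->0):
Peg 0: [2]
Peg 1: []
Peg 2: [3, 1]

After move 6 (2->0):
Peg 0: [2, 1]
Peg 1: []
Peg 2: [3]

After move 7 (2->0):
Peg 0: [2, 1]
Peg 1: []
Peg 2: [3]

After move 8 (2->0):
Peg 0: [2, 1]
Peg 1: []
Peg 2: [3]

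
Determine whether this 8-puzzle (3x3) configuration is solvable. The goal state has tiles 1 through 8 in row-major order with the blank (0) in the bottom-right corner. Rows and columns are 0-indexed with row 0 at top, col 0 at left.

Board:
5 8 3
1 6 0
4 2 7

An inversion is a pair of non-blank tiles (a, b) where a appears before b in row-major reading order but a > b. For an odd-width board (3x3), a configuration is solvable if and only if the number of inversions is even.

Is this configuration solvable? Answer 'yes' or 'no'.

Inversions (pairs i<j in row-major order where tile[i] > tile[j] > 0): 15
15 is odd, so the puzzle is not solvable.

Answer: no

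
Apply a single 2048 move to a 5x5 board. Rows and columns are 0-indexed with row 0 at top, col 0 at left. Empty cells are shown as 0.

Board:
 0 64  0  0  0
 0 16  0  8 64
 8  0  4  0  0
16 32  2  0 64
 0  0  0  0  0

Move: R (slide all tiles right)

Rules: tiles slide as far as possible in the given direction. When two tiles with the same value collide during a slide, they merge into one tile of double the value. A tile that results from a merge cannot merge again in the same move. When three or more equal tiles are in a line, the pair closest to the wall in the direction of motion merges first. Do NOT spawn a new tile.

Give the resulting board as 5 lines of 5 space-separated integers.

Slide right:
row 0: [0, 64, 0, 0, 0] -> [0, 0, 0, 0, 64]
row 1: [0, 16, 0, 8, 64] -> [0, 0, 16, 8, 64]
row 2: [8, 0, 4, 0, 0] -> [0, 0, 0, 8, 4]
row 3: [16, 32, 2, 0, 64] -> [0, 16, 32, 2, 64]
row 4: [0, 0, 0, 0, 0] -> [0, 0, 0, 0, 0]

Answer:  0  0  0  0 64
 0  0 16  8 64
 0  0  0  8  4
 0 16 32  2 64
 0  0  0  0  0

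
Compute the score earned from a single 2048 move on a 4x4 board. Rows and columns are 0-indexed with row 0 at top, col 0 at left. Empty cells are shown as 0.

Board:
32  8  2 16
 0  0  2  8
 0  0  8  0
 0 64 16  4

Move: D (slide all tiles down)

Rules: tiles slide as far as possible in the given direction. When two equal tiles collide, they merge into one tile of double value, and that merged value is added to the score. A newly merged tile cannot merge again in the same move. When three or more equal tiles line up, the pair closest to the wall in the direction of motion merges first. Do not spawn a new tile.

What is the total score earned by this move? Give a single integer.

Answer: 4

Derivation:
Slide down:
col 0: [32, 0, 0, 0] -> [0, 0, 0, 32]  score +0 (running 0)
col 1: [8, 0, 0, 64] -> [0, 0, 8, 64]  score +0 (running 0)
col 2: [2, 2, 8, 16] -> [0, 4, 8, 16]  score +4 (running 4)
col 3: [16, 8, 0, 4] -> [0, 16, 8, 4]  score +0 (running 4)
Board after move:
 0  0  0  0
 0  0  4 16
 0  8  8  8
32 64 16  4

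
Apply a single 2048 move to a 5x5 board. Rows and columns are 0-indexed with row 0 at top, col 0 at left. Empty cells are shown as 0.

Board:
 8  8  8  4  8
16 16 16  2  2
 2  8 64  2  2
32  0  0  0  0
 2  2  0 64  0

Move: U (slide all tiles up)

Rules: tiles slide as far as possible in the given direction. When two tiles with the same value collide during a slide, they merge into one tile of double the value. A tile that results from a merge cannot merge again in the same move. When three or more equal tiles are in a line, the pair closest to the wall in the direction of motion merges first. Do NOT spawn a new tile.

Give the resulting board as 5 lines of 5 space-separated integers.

Slide up:
col 0: [8, 16, 2, 32, 2] -> [8, 16, 2, 32, 2]
col 1: [8, 16, 8, 0, 2] -> [8, 16, 8, 2, 0]
col 2: [8, 16, 64, 0, 0] -> [8, 16, 64, 0, 0]
col 3: [4, 2, 2, 0, 64] -> [4, 4, 64, 0, 0]
col 4: [8, 2, 2, 0, 0] -> [8, 4, 0, 0, 0]

Answer:  8  8  8  4  8
16 16 16  4  4
 2  8 64 64  0
32  2  0  0  0
 2  0  0  0  0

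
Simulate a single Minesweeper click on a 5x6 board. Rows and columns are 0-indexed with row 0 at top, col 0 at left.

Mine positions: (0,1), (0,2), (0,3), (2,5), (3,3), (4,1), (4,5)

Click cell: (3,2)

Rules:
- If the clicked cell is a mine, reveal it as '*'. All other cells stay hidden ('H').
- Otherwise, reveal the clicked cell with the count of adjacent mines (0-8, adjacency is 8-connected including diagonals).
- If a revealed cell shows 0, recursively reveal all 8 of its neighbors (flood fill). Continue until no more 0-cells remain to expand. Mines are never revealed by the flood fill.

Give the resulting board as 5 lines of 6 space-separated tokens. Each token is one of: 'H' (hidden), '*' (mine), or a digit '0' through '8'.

H H H H H H
H H H H H H
H H H H H H
H H 2 H H H
H H H H H H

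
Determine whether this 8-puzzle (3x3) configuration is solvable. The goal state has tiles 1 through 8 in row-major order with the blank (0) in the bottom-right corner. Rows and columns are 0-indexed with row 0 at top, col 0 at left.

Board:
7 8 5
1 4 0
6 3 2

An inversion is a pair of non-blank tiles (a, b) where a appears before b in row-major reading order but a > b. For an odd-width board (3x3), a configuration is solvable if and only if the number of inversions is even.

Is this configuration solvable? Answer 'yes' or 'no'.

Answer: no

Derivation:
Inversions (pairs i<j in row-major order where tile[i] > tile[j] > 0): 21
21 is odd, so the puzzle is not solvable.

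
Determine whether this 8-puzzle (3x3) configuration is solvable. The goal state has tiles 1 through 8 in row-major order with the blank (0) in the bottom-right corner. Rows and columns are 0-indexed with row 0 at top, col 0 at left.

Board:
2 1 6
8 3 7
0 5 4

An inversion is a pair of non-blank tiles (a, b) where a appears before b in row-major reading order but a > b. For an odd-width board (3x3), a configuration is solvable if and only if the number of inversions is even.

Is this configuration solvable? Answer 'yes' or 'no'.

Answer: no

Derivation:
Inversions (pairs i<j in row-major order where tile[i] > tile[j] > 0): 11
11 is odd, so the puzzle is not solvable.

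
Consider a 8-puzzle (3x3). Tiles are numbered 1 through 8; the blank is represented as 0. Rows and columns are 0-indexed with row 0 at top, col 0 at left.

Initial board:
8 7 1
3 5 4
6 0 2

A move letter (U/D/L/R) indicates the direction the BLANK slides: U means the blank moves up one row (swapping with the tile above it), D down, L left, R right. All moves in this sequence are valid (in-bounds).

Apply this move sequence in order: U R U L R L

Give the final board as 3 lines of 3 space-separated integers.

After move 1 (U):
8 7 1
3 0 4
6 5 2

After move 2 (R):
8 7 1
3 4 0
6 5 2

After move 3 (U):
8 7 0
3 4 1
6 5 2

After move 4 (L):
8 0 7
3 4 1
6 5 2

After move 5 (R):
8 7 0
3 4 1
6 5 2

After move 6 (L):
8 0 7
3 4 1
6 5 2

Answer: 8 0 7
3 4 1
6 5 2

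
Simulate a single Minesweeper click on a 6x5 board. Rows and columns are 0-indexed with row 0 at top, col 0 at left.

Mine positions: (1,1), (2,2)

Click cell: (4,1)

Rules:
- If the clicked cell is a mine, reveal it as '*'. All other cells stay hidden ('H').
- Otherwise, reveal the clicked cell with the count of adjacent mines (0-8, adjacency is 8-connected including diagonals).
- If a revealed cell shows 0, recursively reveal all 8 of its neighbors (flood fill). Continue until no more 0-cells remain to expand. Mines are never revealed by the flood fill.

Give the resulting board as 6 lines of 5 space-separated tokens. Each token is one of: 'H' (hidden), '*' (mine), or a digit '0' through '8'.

H H 1 0 0
H H 2 1 0
1 2 H 1 0
0 1 1 1 0
0 0 0 0 0
0 0 0 0 0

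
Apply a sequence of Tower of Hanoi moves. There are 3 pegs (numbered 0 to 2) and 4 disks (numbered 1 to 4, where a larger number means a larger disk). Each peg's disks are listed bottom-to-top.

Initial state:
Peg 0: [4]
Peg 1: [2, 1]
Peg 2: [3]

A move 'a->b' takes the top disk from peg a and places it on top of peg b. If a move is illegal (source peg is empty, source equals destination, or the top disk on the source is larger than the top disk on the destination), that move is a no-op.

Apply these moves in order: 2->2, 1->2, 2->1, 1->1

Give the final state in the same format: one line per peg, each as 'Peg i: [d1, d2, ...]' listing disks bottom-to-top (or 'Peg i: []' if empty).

Answer: Peg 0: [4]
Peg 1: [2, 1]
Peg 2: [3]

Derivation:
After move 1 (2->2):
Peg 0: [4]
Peg 1: [2, 1]
Peg 2: [3]

After move 2 (1->2):
Peg 0: [4]
Peg 1: [2]
Peg 2: [3, 1]

After move 3 (2->1):
Peg 0: [4]
Peg 1: [2, 1]
Peg 2: [3]

After move 4 (1->1):
Peg 0: [4]
Peg 1: [2, 1]
Peg 2: [3]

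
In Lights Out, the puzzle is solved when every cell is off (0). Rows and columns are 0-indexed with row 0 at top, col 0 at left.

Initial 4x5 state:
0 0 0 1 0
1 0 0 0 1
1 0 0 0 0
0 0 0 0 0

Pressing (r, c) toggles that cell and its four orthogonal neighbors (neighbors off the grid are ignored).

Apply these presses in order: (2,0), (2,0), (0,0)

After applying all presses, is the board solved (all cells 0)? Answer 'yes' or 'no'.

Answer: no

Derivation:
After press 1 at (2,0):
0 0 0 1 0
0 0 0 0 1
0 1 0 0 0
1 0 0 0 0

After press 2 at (2,0):
0 0 0 1 0
1 0 0 0 1
1 0 0 0 0
0 0 0 0 0

After press 3 at (0,0):
1 1 0 1 0
0 0 0 0 1
1 0 0 0 0
0 0 0 0 0

Lights still on: 5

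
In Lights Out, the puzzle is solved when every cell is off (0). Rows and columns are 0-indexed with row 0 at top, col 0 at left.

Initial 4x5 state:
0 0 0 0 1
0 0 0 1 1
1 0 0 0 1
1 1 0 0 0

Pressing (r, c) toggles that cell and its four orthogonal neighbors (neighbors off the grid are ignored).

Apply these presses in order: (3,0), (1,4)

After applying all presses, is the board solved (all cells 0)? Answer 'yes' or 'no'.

Answer: yes

Derivation:
After press 1 at (3,0):
0 0 0 0 1
0 0 0 1 1
0 0 0 0 1
0 0 0 0 0

After press 2 at (1,4):
0 0 0 0 0
0 0 0 0 0
0 0 0 0 0
0 0 0 0 0

Lights still on: 0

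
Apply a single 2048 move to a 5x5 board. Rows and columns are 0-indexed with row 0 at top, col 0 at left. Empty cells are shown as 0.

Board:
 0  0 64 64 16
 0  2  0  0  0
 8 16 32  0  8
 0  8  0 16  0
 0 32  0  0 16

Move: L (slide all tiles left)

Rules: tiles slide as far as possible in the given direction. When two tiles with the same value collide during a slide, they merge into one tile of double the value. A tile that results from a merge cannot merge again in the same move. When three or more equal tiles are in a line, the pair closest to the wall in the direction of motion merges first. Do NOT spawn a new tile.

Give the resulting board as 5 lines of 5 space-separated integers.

Slide left:
row 0: [0, 0, 64, 64, 16] -> [128, 16, 0, 0, 0]
row 1: [0, 2, 0, 0, 0] -> [2, 0, 0, 0, 0]
row 2: [8, 16, 32, 0, 8] -> [8, 16, 32, 8, 0]
row 3: [0, 8, 0, 16, 0] -> [8, 16, 0, 0, 0]
row 4: [0, 32, 0, 0, 16] -> [32, 16, 0, 0, 0]

Answer: 128  16   0   0   0
  2   0   0   0   0
  8  16  32   8   0
  8  16   0   0   0
 32  16   0   0   0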